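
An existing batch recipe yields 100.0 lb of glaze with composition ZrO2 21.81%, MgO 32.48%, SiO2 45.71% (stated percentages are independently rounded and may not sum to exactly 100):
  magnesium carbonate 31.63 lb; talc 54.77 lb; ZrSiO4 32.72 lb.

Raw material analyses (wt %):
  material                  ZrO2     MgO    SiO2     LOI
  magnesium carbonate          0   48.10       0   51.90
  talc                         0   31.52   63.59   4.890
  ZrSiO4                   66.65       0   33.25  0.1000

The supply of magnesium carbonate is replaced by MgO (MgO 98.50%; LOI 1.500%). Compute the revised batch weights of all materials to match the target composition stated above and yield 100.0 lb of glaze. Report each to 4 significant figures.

Revised batch per 100.0 lb glaze:
  MgO: 15.45 lb
  talc: 54.77 lb
  ZrSiO4: 32.72 lb
Total batch = 102.9 lb; LOI loss = 2.943 lb

Every computation maintains full precision at every stage; in-progress results are displayed, rounded to 4 significant digits, between the steps — each reported value is rounded once only — all derived quantities, including the yield, LOI, net glass mass, the three compositions, the totals, are carried from the weighed amounts on 100.0 lb of glass at full float precision as quoted within problem or answer.
Oxide mass targets, per 100.0 lb glaze:
  ZrO2: 21.81% × 100.0 = 21.81 lb
  MgO: 32.48% × 100.0 = 32.48 lb
  SiO2: 45.71% × 100.0 = 45.71 lb
Mass-balance tally per oxide from the weights as reported, for the quoted basis mass (sum by sum, the targets are met exact up to rounding of places):
  ZrO2: 32.72·0.6665 = 21.81 lb (target 21.81 lb)
  MgO: 15.45·0.9850 + 54.77·0.3152 = 32.48 lb (target 32.48 lb)
  SiO2: 54.77·0.6359 + 32.72·0.3325 = 45.71 lb (target 45.71 lb)
Glass-mass sanity pass: net batch after ignition = 100.0 lb (the Σ of target masses is 100.0 lb; stated basis 100.0 lb — deltas are rounding alone).
Adding the batch up: Σ batch = 102.9 lb; the LOI term Σ batch·LOI equals 2.943 lb; the yield ratio, glass ÷ batch: 97.14%.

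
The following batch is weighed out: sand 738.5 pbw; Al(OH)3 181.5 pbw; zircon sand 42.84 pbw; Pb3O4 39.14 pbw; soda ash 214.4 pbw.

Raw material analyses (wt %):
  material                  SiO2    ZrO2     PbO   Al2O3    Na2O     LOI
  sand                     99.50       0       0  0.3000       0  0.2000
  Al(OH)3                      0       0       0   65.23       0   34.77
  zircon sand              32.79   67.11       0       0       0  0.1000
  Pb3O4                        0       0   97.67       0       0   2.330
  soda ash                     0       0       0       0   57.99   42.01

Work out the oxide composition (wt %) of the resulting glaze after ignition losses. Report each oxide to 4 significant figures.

All arithmetic maintains full precision in every operation — mid-chain values are shown, rounded to 4 significant digits, alongside each step — every reported number undergoes a single rounding; derived quantities, including yield, glass mass, the five compositions, the totals, ignition loss, are rebuilt starting from the weights on 1061 pbw of glass in full float precision, as they appear in the problem or answer text.
What the batch supplies per oxide:
  SiO2: 738.5·0.9950 + 42.84·0.3279 = 748.9 pbw
  ZrO2: 42.84·0.6711 = 28.75 pbw
  PbO: 39.14·0.9767 = 38.23 pbw
  Al2O3: 738.5·0.003000 + 181.5·0.6523 = 120.6 pbw
  Na2O: 214.4·0.5799 = 124.3 pbw
LOI: 738.5·0.002000 + 181.5·0.3477 + 42.84·0.001000 + 39.14·0.02330 + 214.4·0.4201 = 155.6 pbw
Glass mass = batch − LOI = 1216 − 155.6 = 1061 pbw (= Σ oxide masses)
each wt % is 100 × oxide ÷ glass

Glass mass = 1061 pbw (batch 1216 − LOI 155.6).
Composition: SiO2 70.60%, ZrO2 2.710%, PbO 3.604%, Al2O3 11.37%, Na2O 11.72%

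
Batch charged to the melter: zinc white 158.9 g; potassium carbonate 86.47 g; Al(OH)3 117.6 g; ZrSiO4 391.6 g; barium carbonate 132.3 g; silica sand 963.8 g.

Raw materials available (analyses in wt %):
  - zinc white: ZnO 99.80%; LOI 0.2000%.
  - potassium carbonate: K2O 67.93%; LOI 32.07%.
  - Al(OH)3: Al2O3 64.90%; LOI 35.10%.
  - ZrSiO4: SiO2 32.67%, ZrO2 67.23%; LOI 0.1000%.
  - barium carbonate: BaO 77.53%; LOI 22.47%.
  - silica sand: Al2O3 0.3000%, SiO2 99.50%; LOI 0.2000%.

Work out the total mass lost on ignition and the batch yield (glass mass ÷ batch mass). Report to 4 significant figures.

Values along the way are shown with 4-significant-digit rounding in the working. All internal work maintains full precision from first step to last. Each reported result takes exactly one rounding — the derived quantities (the six compositions, the totals, glass mass, ignition loss, yield) are recomputed from the weighed amounts per 1749 g of glass in exact precision precisely as stated by problem or answer.
LOI of each material in turn:
  zinc white: 158.9 × 0.002000 = 0.3178 g
  potassium carbonate: 86.47 × 0.3207 = 27.73 g
  Al(OH)3: 117.6 × 0.3510 = 41.28 g
  ZrSiO4: 391.6 × 0.001000 = 0.3916 g
  barium carbonate: 132.3 × 0.2247 = 29.73 g
  silica sand: 963.8 × 0.002000 = 1.928 g
Total LOI = 101.4 g
Glass = batch − LOI = 1851 − 101.4 = 1749 g

LOI loss = 101.4 g; glass = 1749 g; yield = 94.52%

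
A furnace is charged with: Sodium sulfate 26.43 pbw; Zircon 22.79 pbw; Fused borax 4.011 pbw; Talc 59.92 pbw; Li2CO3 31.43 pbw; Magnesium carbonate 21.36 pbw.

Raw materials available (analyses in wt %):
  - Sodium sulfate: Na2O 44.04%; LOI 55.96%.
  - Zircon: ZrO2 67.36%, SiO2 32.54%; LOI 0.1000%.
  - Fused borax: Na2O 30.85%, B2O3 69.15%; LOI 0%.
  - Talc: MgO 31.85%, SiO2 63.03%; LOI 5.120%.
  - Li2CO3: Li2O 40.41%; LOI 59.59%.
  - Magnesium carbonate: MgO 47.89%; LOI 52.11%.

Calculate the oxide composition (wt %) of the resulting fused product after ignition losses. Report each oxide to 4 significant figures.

Full float precision is carried at all times. Working values appear rounded to four significant figures within the worked lines — exactly one rounding goes into each reported result — the derived quantities (six oxide percentages, yield, totals, glass mass, LOI) are carried in exact precision starting from the weights per 118.2 pbw of glass, as given in the problem or answer text.
Oxide-by-oxide delivered mass:
  MgO: 59.92·0.3185 + 21.36·0.4789 = 29.31 pbw
  Li2O: 31.43·0.4041 = 12.70 pbw
  Na2O: 26.43·0.4404 + 4.011·0.3085 = 12.88 pbw
  B2O3: 4.011·0.6915 = 2.774 pbw
  ZrO2: 22.79·0.6736 = 15.35 pbw
  SiO2: 22.79·0.3254 + 59.92·0.6303 = 45.18 pbw
LOI: 26.43·0.5596 + 22.79·0.001000 + 59.92·0.05120 + 31.43·0.5959 + 21.36·0.5211 = 47.74 pbw
Glass = total batch minus LOI = 165.9 − 47.74 = 118.2 pbw (the oxide masses sum to this)
each wt % is 100 × oxide ÷ glass

Glass mass = 118.2 pbw (batch 165.9 − LOI 47.74).
Composition: MgO 24.80%, Li2O 10.75%, Na2O 10.89%, B2O3 2.347%, ZrO2 12.99%, SiO2 38.23%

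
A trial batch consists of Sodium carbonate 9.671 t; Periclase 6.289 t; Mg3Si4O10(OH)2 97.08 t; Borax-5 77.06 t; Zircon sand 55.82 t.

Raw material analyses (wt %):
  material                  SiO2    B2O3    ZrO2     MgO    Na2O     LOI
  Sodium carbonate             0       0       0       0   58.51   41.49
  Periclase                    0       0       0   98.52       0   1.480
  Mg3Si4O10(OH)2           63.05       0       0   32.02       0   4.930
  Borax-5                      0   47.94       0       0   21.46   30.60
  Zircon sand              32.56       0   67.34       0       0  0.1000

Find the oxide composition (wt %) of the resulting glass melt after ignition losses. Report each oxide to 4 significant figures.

Glass mass = 213.4 t (batch 245.9 − LOI 32.53).
Composition: SiO2 37.20%, B2O3 17.31%, ZrO2 17.62%, MgO 17.47%, Na2O 10.40%

All internal work holds full precision at every stage — working values appear, rounded to four significant digits, when written out; each reported figure is rounded exactly once; all derived quantities, including yield, the five compositions, glass mass, LOI, the totals, are carried starting from the weights per 213.4 t of glass in full float precision as set out in problem or answer.
Oxide-by-oxide delivered mass:
  SiO2: 97.08·0.6305 + 55.82·0.3256 = 79.38 t
  B2O3: 77.06·0.4794 = 36.94 t
  ZrO2: 55.82·0.6734 = 37.59 t
  MgO: 6.289·0.9852 + 97.08·0.3202 = 37.28 t
  Na2O: 9.671·0.5851 + 77.06·0.2146 = 22.20 t
LOI: 9.671·0.4149 + 6.289·0.01480 + 97.08·0.04930 + 77.06·0.3060 + 55.82·0.001000 = 32.53 t
The glass mass, total less LOI, = 245.9 − 32.53 = 213.4 t (matching Σ of the oxides)
wt %: oxide over glass, times 100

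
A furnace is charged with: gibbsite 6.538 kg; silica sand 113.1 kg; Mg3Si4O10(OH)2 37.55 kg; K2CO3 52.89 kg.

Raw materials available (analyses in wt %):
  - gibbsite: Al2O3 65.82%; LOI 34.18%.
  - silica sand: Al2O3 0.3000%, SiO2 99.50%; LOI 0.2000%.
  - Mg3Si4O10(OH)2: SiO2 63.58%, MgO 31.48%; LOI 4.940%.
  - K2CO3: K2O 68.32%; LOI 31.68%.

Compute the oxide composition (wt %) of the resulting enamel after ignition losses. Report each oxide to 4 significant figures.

All internal work maintains exact precision at all times. Values along the way are displayed with 4-significant-digit rounding in the printout. Each reported value takes exactly one rounding; all derived quantities are computed at exact precision (ignition loss, the four compositions, net glass mass, the totals, the yield) from the batch weights on 189.0 kg of glass as they appear in the problem or answer text.
Delivered oxide masses:
  K2O: 52.89·0.6832 = 36.13 kg
  Al2O3: 6.538·0.6582 + 113.1·0.003000 = 4.643 kg
  SiO2: 113.1·0.9950 + 37.55·0.6358 = 136.4 kg
  MgO: 37.55·0.3148 = 11.82 kg
LOI: 6.538·0.3418 + 113.1·0.002000 + 37.55·0.04940 + 52.89·0.3168 = 21.07 kg
Glass = total batch minus LOI = 210.1 − 21.07 = 189.0 kg (equal to the oxide-mass sum)
each oxide over glass, ×100, is wt %

Glass mass = 189.0 kg (batch 210.1 − LOI 21.07).
Composition: K2O 19.12%, Al2O3 2.456%, SiO2 72.17%, MgO 6.254%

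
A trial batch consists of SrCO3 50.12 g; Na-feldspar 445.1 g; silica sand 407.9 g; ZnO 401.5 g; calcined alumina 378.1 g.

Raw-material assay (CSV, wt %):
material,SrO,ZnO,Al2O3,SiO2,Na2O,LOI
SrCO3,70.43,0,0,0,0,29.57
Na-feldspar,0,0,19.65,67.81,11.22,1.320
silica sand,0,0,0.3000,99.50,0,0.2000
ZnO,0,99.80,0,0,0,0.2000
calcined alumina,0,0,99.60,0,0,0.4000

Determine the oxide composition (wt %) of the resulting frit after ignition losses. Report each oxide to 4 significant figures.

All internal work keeps exact precision at all times; mid-chain values are printed with 4-significant-figure rounding between the steps. Each reported figure is rounded exactly once; all derived quantities are re-derived from the weighed amounts on 1659 g of glass in full precision (yield, the totals, LOI, net glass mass, five oxide percentages) as given in question or answer.
Oxide-by-oxide delivered mass:
  SrO: 50.12·0.7043 = 35.30 g
  ZnO: 401.5·0.9980 = 400.7 g
  Al2O3: 445.1·0.1965 + 407.9·0.003000 + 378.1·0.9960 = 465.3 g
  SiO2: 445.1·0.6781 + 407.9·0.9950 = 707.7 g
  Na2O: 445.1·0.1122 = 49.94 g
LOI: 50.12·0.2957 + 445.1·0.01320 + 407.9·0.002000 + 401.5·0.002000 + 378.1·0.004000 = 23.83 g
Net of LOI, the glass mass = 1683 − 23.83 = 1659 g (matching Σ of the oxides)
percent share: oxide ÷ glass, ×100

Glass mass = 1659 g (batch 1683 − LOI 23.83).
Composition: SrO 2.128%, ZnO 24.15%, Al2O3 28.05%, SiO2 42.66%, Na2O 3.010%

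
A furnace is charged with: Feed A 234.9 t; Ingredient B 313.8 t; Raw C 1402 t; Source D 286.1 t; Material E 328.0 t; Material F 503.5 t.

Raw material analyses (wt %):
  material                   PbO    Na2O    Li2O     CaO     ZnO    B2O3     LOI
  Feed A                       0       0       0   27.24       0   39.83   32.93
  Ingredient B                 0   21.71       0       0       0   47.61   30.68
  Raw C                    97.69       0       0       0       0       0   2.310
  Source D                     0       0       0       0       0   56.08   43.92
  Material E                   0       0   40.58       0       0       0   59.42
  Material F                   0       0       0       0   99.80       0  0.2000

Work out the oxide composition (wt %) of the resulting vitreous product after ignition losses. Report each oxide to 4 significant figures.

Glass mass = 2541 t (batch 3068 − LOI 527.6).
Composition: PbO 53.91%, Na2O 2.681%, Li2O 5.239%, CaO 2.518%, ZnO 19.78%, B2O3 15.88%

Values along the way are printed rounded to four significant digits on the page. The working math holds full precision end to end — every reported number undergoes a single rounding. Derived quantities are carried at full precision (yield, the six compositions, totals, net glass mass, LOI) starting from the weights on 2541 t of glass, precisely as stated by either problem or answer.
Per-oxide mass from batch:
  PbO: 1402·0.9769 = 1370 t
  Na2O: 313.8·0.2171 = 68.13 t
  Li2O: 328.0·0.4058 = 133.1 t
  CaO: 234.9·0.2724 = 63.99 t
  ZnO: 503.5·0.9980 = 502.5 t
  B2O3: 234.9·0.3983 + 313.8·0.4761 + 286.1·0.5608 = 403.4 t
LOI: 234.9·0.3293 + 313.8·0.3068 + 1402·0.02310 + 286.1·0.4392 + 328.0·0.5942 + 503.5·0.002000 = 527.6 t
Glass mass = batch − LOI = 3068 − 527.6 = 2541 t (equal to the oxide-mass sum)
percent by weight: oxide/glass ×100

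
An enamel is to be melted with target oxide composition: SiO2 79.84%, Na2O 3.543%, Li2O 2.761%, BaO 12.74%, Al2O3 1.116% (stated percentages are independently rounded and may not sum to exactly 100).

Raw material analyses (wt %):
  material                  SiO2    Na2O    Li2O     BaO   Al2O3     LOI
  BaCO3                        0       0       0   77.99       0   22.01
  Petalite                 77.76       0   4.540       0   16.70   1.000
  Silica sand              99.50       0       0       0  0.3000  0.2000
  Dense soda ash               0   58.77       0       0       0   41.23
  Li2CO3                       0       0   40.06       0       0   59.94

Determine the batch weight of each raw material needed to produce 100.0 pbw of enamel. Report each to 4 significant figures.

In-progress results are printed, rounded to 4 significant digits, when written out — all arithmetic runs at exact precision in every operation; exactly one rounding goes into every reported figure. Derived quantities (LOI, glass mass, the five compositions, the totals, yield) are rebuilt in full float precision from the weighed amounts for 100.0 pbw of glass as they appear in the problem or the answer.
Target masses of each oxide per 100.0 pbw enamel:
  SiO2: 79.84% × 100.0 = 79.84 pbw
  Na2O: 3.543% × 100.0 = 3.543 pbw
  Li2O: 2.761% × 100.0 = 2.761 pbw
  BaO: 12.74% × 100.0 = 12.74 pbw
  Al2O3: 1.116% × 100.0 = 1.116 pbw
Balance tally, oxide-wise, with the batch weights as given, for the quoted basis mass (sum by sum, the targets are met modulo rounding of the values):
  SiO2: 5.316·0.7776 + 76.09·0.9950 = 79.84 pbw (target 79.84 pbw)
  Na2O: 6.029·0.5877 = 3.543 pbw (target 3.543 pbw)
  Li2O: 5.316·0.04540 + 6.290·0.4006 = 2.761 pbw (target 2.761 pbw)
  BaO: 16.34·0.7799 = 12.74 pbw (target 12.74 pbw)
  Al2O3: 5.316·0.1670 + 76.09·0.003000 = 1.116 pbw (target 1.116 pbw)
Mass balance on the glass: net batch after ignition = 100.0 pbw (summing oxide targets gives 100.0 pbw; versus the stated basis of 100.0 pbw — deltas are rounding alone).
Total batch = Σ batch = 110.1 pbw; loss to ignition Σ batch·LOI = 10.06 pbw; yield: glass divided by total = 90.86%.

Batch per 100.0 pbw enamel:
  BaCO3: 16.34 pbw
  Petalite: 5.316 pbw
  Silica sand: 76.09 pbw
  Dense soda ash: 6.029 pbw
  Li2CO3: 6.290 pbw
Total batch = 110.1 pbw; LOI loss = 10.06 pbw; yield = 90.86%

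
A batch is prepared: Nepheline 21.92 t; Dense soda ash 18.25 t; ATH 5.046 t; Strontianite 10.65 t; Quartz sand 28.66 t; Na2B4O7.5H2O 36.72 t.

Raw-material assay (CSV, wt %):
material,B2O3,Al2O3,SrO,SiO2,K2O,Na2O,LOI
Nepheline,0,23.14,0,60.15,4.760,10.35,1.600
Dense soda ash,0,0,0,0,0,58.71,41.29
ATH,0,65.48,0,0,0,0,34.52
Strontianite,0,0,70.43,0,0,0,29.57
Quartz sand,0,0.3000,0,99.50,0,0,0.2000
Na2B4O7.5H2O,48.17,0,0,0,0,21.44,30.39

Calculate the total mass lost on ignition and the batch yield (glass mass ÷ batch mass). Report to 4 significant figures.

All arithmetic runs at full precision all the way through; intermediates are shown, rounded to four significant figures, when written out — each reported number is rounded exactly once — all derived quantities are rebuilt at exact precision (the yield, the six compositions, the totals, ignition loss, glass mass) from the batch weights on 97.25 t of glass, precisely as stated by either problem or answer.
Ignition loss by material:
  Nepheline: 21.92 × 0.01600 = 0.3507 t
  Dense soda ash: 18.25 × 0.4129 = 7.535 t
  ATH: 5.046 × 0.3452 = 1.742 t
  Strontianite: 10.65 × 0.2957 = 3.149 t
  Quartz sand: 28.66 × 0.002000 = 0.05732 t
  Na2B4O7.5H2O: 36.72 × 0.3039 = 11.16 t
Total LOI = 23.99 t
Glass = batch − LOI = 121.2 − 23.99 = 97.25 t

LOI loss = 23.99 t; glass = 97.25 t; yield = 80.21%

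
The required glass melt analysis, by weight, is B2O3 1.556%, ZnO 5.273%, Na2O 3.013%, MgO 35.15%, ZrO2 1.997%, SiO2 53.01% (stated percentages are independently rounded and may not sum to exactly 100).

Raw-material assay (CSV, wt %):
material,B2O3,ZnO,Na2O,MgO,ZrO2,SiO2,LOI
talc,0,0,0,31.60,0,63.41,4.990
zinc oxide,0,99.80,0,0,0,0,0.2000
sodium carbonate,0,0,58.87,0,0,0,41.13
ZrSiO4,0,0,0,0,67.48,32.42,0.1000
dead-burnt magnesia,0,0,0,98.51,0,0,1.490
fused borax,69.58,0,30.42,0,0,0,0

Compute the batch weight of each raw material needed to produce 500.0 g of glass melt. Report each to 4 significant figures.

Batch per 500.0 g glass melt:
  talc: 410.4 g
  zinc oxide: 26.42 g
  sodium carbonate: 19.81 g
  ZrSiO4: 14.80 g
  dead-burnt magnesia: 46.75 g
  fused borax: 11.18 g
Total batch = 529.4 g; LOI loss = 29.39 g; yield = 94.45%

In-progress results are shown with 4-significant-figure rounding alongside each step — all arithmetic runs at full precision in every operation. Every reported value is rounded once only — derived quantities, which include LOI, the six compositions, totals, glass mass, yield, are re-derived in full float precision, as quoted within question or answer, from the batch weights on 500.0 g of glass.
Target masses of each oxide per 500.0 g glass melt:
  B2O3: 1.556% × 500.0 = 7.780 g
  ZnO: 5.273% × 500.0 = 26.36 g
  Na2O: 3.013% × 500.0 = 15.06 g
  MgO: 35.15% × 500.0 = 175.8 g
  ZrO2: 1.997% × 500.0 = 9.985 g
  SiO2: 53.01% × 500.0 = 265.0 g
Checking each oxide sum per the reported batch figures, against the basis in use (every target is met by its sum once rounding is allowed for):
  B2O3: 11.18·0.6958 = 7.779 g (target 7.780 g)
  ZnO: 26.42·0.9980 = 26.37 g (target 26.36 g)
  Na2O: 19.81·0.5887 + 11.18·0.3042 = 15.06 g (target 15.06 g)
  MgO: 410.4·0.3160 + 46.75·0.9851 = 175.7 g (target 175.8 g)
  ZrO2: 14.80·0.6748 = 9.987 g (target 9.985 g)
  SiO2: 410.4·0.6341 + 14.80·0.3242 = 265.0 g (target 265.0 g)
Mass balance on the glass: Σ batch − LOI loss = 500.0 g (oxide target masses add up to 500.0 g; basis as stated: 500.0 g — rounding explains the deltas).
Adding the batch up: Σ batch = 529.4 g; loss to ignition Σ batch·LOI = 29.39 g; yield = glass ÷ total batch = 94.45%.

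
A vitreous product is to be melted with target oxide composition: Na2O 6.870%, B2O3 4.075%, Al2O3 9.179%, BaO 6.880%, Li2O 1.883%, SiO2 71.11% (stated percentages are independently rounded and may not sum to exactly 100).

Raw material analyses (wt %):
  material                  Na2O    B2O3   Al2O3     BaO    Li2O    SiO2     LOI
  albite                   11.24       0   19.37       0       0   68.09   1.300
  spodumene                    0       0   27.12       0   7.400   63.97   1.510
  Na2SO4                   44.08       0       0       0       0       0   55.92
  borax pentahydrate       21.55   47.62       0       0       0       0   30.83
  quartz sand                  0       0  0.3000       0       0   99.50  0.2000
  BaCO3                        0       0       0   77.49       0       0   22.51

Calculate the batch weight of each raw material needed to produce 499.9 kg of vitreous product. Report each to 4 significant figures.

The whole derivation runs at full float precision in all steps. Working values are displayed rounded off to 4 significant figures in the printout; a single rounding finalizes every reported figure; the derived quantities, including net glass mass, ignition loss, totals, yield, the six compositions, are recomputed using the weight values per 499.9 kg of glass in full float precision exactly as printed in question or answer.
Oxide mass targets, per 499.9 kg vitreous product:
  Na2O: 6.870% × 499.9 = 34.34 kg
  B2O3: 4.075% × 499.9 = 20.37 kg
  Al2O3: 9.179% × 499.9 = 45.89 kg
  BaO: 6.880% × 499.9 = 34.39 kg
  Li2O: 1.883% × 499.9 = 9.413 kg
  SiO2: 71.11% × 499.9 = 355.5 kg
A balance pass over the oxides, with the batch weights as given, relative to the basis at hand (oxide sums agree with the targets exact up to rounding of places):
  Na2O: 55.11·0.1124 + 42.94·0.4408 + 42.78·0.2155 = 34.34 kg (target 34.34 kg)
  B2O3: 42.78·0.4762 = 20.37 kg (target 20.37 kg)
  Al2O3: 55.11·0.1937 + 127.2·0.2712 + 237.8·0.003000 = 45.88 kg (target 45.89 kg)
  BaO: 44.38·0.7749 = 34.39 kg (target 34.39 kg)
  Li2O: 127.2·0.07400 = 9.413 kg (target 9.413 kg)
  SiO2: 55.11·0.6809 + 127.2·0.6397 + 237.8·0.9950 = 355.5 kg (target 355.5 kg)
The glass-mass cross-check: total charge less LOI = 499.9 kg (the Σ of target masses is 499.9 kg; basis as stated: 499.9 kg — differing by rounding only).
Total batch = Σ batch = 550.2 kg; the LOI term Σ batch·LOI equals 50.30 kg; glass ÷ batch gives a yield of 90.86%.

Batch per 499.9 kg vitreous product:
  albite: 55.11 kg
  spodumene: 127.2 kg
  Na2SO4: 42.94 kg
  borax pentahydrate: 42.78 kg
  quartz sand: 237.8 kg
  BaCO3: 44.38 kg
Total batch = 550.2 kg; LOI loss = 50.30 kg; yield = 90.86%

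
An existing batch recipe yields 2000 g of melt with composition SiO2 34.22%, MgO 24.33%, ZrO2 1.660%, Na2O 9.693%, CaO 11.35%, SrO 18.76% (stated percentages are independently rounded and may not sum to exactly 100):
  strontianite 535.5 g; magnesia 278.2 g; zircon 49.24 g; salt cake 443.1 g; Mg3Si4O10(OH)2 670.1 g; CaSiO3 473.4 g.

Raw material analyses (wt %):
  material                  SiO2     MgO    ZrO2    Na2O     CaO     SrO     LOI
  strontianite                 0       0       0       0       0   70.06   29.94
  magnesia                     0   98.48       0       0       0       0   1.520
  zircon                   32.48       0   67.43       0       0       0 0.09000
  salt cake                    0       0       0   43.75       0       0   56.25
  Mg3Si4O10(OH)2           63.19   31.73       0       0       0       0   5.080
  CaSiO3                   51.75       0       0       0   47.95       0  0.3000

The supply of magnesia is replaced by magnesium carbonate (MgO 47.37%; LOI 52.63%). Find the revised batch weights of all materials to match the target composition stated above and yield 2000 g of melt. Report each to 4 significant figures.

Revised batch per 2000 g melt:
  strontianite: 535.5 g
  magnesium carbonate: 578.4 g
  zircon: 49.24 g
  salt cake: 443.1 g
  Mg3Si4O10(OH)2: 670.1 g
  CaSiO3: 473.4 g
Total batch = 2750 g; LOI loss = 749.5 g

Every computation keeps full precision at each step — intermediates are shown rounded to 4 significant digits between the steps; a single rounding produces every reported value. Derived quantities, including six oxide percentages, totals, glass mass, the yield, ignition loss, are rebuilt from the weighed amounts on 2000 g of glass in full float precision, as written in the problem or the answer.
Oxide mass targets, per 2000 g melt:
  SiO2: 34.22% × 2000 = 684.4 g
  MgO: 24.33% × 2000 = 486.6 g
  ZrO2: 1.660% × 2000 = 33.20 g
  Na2O: 9.693% × 2000 = 193.9 g
  CaO: 11.35% × 2000 = 227.0 g
  SrO: 18.76% × 2000 = 375.2 g
A balance pass over the oxides, given the weights on record, relative to the basis at hand (target by target, the sums agree exact up to rounding of places):
  SiO2: 49.24·0.3248 + 670.1·0.6319 + 473.4·0.5175 = 684.4 g (target 684.4 g)
  MgO: 578.4·0.4737 + 670.1·0.3173 = 486.6 g (target 486.6 g)
  ZrO2: 49.24·0.6743 = 33.20 g (target 33.20 g)
  Na2O: 443.1·0.4375 = 193.9 g (target 193.9 g)
  CaO: 473.4·0.4795 = 227.0 g (target 227.0 g)
  SrO: 535.5·0.7006 = 375.2 g (target 375.2 g)
The glass-mass cross-check: whole batch net of LOI = 2000 g (the targets, summed, come to 2000 g; with the basis standing at 2000 g — a pure rounding effect).
Batch total: Σ batch = 2750 g; ignition loss, Σ(batch × LOI) = 749.5 g; glass ÷ batch gives a yield of 72.74%.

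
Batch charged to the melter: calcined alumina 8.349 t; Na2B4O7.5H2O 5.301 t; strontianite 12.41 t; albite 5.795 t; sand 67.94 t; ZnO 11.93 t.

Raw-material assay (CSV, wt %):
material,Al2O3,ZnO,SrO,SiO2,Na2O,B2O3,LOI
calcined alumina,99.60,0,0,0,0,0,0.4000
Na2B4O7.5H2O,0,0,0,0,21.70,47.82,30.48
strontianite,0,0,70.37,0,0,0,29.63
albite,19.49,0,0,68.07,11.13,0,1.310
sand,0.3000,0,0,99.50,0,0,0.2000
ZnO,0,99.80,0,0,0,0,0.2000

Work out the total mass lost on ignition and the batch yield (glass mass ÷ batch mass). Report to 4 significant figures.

In-progress results are displayed rounded to four significant digits in the working; all arithmetic holds full precision from first step to last. Every reported figure is rounded just once. Derived quantities, which include the totals, net glass mass, yield, ignition loss, six oxide percentages, are rebuilt in full float precision, exactly as printed in question or answer, from the batch weights per 106.2 t of glass.
Ignition loss by material:
  calcined alumina: 8.349 × 0.004000 = 0.03340 t
  Na2B4O7.5H2O: 5.301 × 0.3048 = 1.616 t
  strontianite: 12.41 × 0.2963 = 3.677 t
  albite: 5.795 × 0.01310 = 0.07591 t
  sand: 67.94 × 0.002000 = 0.1359 t
  ZnO: 11.93 × 0.002000 = 0.02386 t
Total LOI = 5.562 t
Glass = batch − LOI = 111.7 − 5.562 = 106.2 t

LOI loss = 5.562 t; glass = 106.2 t; yield = 95.02%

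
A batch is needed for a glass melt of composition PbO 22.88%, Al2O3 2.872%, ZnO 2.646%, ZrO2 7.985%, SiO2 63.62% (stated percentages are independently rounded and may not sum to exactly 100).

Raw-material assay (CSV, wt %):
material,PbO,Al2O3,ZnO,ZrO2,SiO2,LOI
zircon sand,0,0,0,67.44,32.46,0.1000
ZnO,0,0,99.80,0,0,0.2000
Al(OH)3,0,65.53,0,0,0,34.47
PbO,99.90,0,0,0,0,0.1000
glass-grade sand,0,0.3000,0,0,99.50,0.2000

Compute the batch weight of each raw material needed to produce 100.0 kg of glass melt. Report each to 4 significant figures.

The whole derivation holds exact precision end to end; working values are displayed, rounded to four significant digits, between the steps; each reported figure is rounded only once. The derived quantities (the yield, net glass mass, the five compositions, totals, ignition loss) are recomputed from the weighed amounts for 100.0 kg of glass at exact precision precisely as stated by the problem or the answer.
Oxide-by-oxide targets in 100.0 kg glass melt:
  PbO: 22.88% × 100.0 = 22.88 kg
  Al2O3: 2.872% × 100.0 = 2.872 kg
  ZnO: 2.646% × 100.0 = 2.646 kg
  ZrO2: 7.985% × 100.0 = 7.985 kg
  SiO2: 63.62% × 100.0 = 63.62 kg
Per-oxide balance check from the weights as reported, against the basis in use (each sum matches its target mass within answer rounding):
  PbO: 22.90·0.9990 = 22.88 kg (target 22.88 kg)
  Al2O3: 4.108·0.6553 + 60.08·0.003000 = 2.872 kg (target 2.872 kg)
  ZnO: 2.651·0.9980 = 2.646 kg (target 2.646 kg)
  ZrO2: 11.84·0.6744 = 7.985 kg (target 7.985 kg)
  SiO2: 11.84·0.3246 + 60.08·0.9950 = 63.62 kg (target 63.62 kg)
Glass-mass bookkeeping: total batch − LOI = 100.0 kg (targets for the oxides total 100.0 kg; against the stated basis, 100.0 kg — rounding explains the deltas).
Adding the batch up: Σ batch = 101.6 kg; Σ batch·LOI gives LOI loss = 1.576 kg; the yield ratio, glass ÷ batch: 98.45%.

Batch per 100.0 kg glass melt:
  zircon sand: 11.84 kg
  ZnO: 2.651 kg
  Al(OH)3: 4.108 kg
  PbO: 22.90 kg
  glass-grade sand: 60.08 kg
Total batch = 101.6 kg; LOI loss = 1.576 kg; yield = 98.45%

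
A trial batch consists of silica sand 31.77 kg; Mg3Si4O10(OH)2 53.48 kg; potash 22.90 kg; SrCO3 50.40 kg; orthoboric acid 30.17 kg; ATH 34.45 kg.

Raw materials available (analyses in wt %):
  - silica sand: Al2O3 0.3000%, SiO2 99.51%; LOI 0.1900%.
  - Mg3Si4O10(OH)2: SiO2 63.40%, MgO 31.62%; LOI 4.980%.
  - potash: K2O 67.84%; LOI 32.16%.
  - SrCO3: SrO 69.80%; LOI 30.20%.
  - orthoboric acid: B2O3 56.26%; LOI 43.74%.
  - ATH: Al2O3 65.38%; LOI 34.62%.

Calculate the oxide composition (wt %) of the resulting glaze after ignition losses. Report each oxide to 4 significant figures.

Mid-chain values appear with 4-significant-figure rounding at each printed step — every computation carries exact precision from start to finish. Each reported result is rounded once only. The derived quantities are carried at full float precision (LOI, the totals, glass mass, six oxide percentages, yield) starting from the weights at 172.7 kg of glass as given in question or answer.
Delivered oxide masses:
  K2O: 22.90·0.6784 = 15.54 kg
  Al2O3: 31.77·0.003000 + 34.45·0.6538 = 22.62 kg
  SiO2: 31.77·0.9951 + 53.48·0.6340 = 65.52 kg
  B2O3: 30.17·0.5626 = 16.97 kg
  SrO: 50.40·0.6980 = 35.18 kg
  MgO: 53.48·0.3162 = 16.91 kg
LOI: 31.77·0.001900 + 53.48·0.04980 + 22.90·0.3216 + 50.40·0.3020 + 30.17·0.4374 + 34.45·0.3462 = 50.43 kg
The glass mass, total less LOI, = 223.2 − 50.43 = 172.7 kg (the oxide masses sum to this)
each wt % is 100 × oxide ÷ glass

Glass mass = 172.7 kg (batch 223.2 − LOI 50.43).
Composition: K2O 8.994%, Al2O3 13.09%, SiO2 37.93%, B2O3 9.826%, SrO 20.37%, MgO 9.790%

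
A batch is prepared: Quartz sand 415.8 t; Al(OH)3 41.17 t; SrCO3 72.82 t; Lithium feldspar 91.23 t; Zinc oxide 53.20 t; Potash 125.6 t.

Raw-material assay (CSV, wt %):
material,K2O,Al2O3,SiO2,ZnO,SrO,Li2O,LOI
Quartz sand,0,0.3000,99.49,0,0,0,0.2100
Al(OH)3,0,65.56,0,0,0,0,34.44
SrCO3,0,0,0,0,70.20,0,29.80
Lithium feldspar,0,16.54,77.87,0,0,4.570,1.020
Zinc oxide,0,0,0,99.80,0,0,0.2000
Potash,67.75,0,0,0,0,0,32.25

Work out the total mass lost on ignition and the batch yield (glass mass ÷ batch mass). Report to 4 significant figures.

LOI loss = 78.30 t; glass = 721.5 t; yield = 90.21%

Every computation holds exact precision at every stage. Values along the way are shown, with 4-significant-figure rounding, in the printout; a single rounding finalizes every reported result. The derived quantities (six oxide percentages, the totals, yield, ignition loss, glass mass) are computed from the batch weights for 721.5 t of glass in full float precision as written in either problem or answer.
Ignition loss by material:
  Quartz sand: 415.8 × 0.002100 = 0.8732 t
  Al(OH)3: 41.17 × 0.3444 = 14.18 t
  SrCO3: 72.82 × 0.2980 = 21.70 t
  Lithium feldspar: 91.23 × 0.01020 = 0.9305 t
  Zinc oxide: 53.20 × 0.002000 = 0.1064 t
  Potash: 125.6 × 0.3225 = 40.51 t
Total LOI = 78.30 t
Glass = batch − LOI = 799.8 − 78.30 = 721.5 t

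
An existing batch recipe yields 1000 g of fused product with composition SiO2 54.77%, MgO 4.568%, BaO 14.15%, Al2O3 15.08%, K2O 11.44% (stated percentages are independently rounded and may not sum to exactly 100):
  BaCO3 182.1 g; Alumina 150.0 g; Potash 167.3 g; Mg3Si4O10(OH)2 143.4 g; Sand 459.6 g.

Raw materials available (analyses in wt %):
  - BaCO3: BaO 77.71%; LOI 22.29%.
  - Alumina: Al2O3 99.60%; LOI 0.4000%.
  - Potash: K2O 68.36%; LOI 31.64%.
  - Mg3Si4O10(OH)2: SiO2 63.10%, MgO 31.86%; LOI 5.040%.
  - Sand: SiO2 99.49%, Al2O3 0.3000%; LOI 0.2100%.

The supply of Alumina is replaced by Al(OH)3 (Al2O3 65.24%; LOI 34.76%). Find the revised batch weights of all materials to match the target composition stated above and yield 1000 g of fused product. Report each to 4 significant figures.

Mid-chain values appear rounded off to 4 significant figures within the worked lines. The working math holds full float precision at each step — a single rounding completes each reported result. Derived quantities are rebuilt from the weighed amounts per 1000 g of glass at exact precision (the five compositions, yield, ignition loss, the totals, net glass mass) as set out in the problem or answer text.
Oxide mass targets, per 1000 g fused product:
  SiO2: 54.77% × 1000 = 547.7 g
  MgO: 4.568% × 1000 = 45.68 g
  BaO: 14.15% × 1000 = 141.5 g
  Al2O3: 15.08% × 1000 = 150.8 g
  K2O: 11.44% × 1000 = 114.4 g
Checking each oxide sum on the weights just shown, against the basis in use (sum by sum, the targets are met up to rounding of the answer):
  SiO2: 143.4·0.6310 + 459.6·0.9949 = 547.7 g (target 547.7 g)
  MgO: 143.4·0.3186 = 45.69 g (target 45.68 g)
  BaO: 182.1·0.7771 = 141.5 g (target 141.5 g)
  Al2O3: 229.0·0.6524 + 459.6·0.003000 = 150.8 g (target 150.8 g)
  K2O: 167.3·0.6836 = 114.4 g (target 114.4 g)
Consistency of the glass mass: batch Σ − ignition loss = 1000 g (targets for the oxides total 1000 g; basis as stated: 1000 g — rounding explains the deltas).
Batch total: Σ batch = 1181 g; ignition loss, Σ(batch × LOI) = 181.3 g; yield: glass divided by total = 84.65%.

Revised batch per 1000 g fused product:
  BaCO3: 182.1 g
  Al(OH)3: 229.0 g
  Potash: 167.3 g
  Mg3Si4O10(OH)2: 143.4 g
  Sand: 459.6 g
Total batch = 1181 g; LOI loss = 181.3 g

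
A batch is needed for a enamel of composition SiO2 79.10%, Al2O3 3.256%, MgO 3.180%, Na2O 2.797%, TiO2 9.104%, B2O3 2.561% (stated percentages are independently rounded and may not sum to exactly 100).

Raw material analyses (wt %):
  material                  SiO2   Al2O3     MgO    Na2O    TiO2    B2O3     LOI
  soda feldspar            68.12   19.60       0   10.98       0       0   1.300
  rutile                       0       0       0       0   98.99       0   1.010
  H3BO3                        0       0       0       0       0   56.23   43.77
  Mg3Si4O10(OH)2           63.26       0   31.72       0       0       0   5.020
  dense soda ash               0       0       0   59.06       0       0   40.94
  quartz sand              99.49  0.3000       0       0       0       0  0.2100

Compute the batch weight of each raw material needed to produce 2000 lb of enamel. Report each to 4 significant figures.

In-progress results appear rounded to 4 significant digits within the worked lines. All internal work carries exact precision throughout; exactly one rounding lands on every reported value. Derived quantities (the totals, net glass mass, the yield, the six compositions, ignition loss) are recomputed at exact precision from the weighed amounts for 2000 lb of glass, precisely as stated by problem or answer.
Target masses of each oxide per 2000 lb enamel:
  SiO2: 79.10% × 2000 = 1582 lb
  Al2O3: 3.256% × 2000 = 65.12 lb
  MgO: 3.180% × 2000 = 63.60 lb
  Na2O: 2.797% × 2000 = 55.94 lb
  TiO2: 9.104% × 2000 = 182.1 lb
  B2O3: 2.561% × 2000 = 51.22 lb
Checking each oxide sum using the reported weights, under the basis named above (sums match the target masses inside rounding margins):
  SiO2: 313.1·0.6812 + 200.5·0.6326 + 1248·0.9949 = 1582 lb (target 1582 lb)
  Al2O3: 313.1·0.1960 + 1248·0.003000 = 65.11 lb (target 65.12 lb)
  MgO: 200.5·0.3172 = 63.60 lb (target 63.60 lb)
  Na2O: 313.1·0.1098 + 36.50·0.5906 = 55.94 lb (target 55.94 lb)
  TiO2: 183.9·0.9899 = 182.0 lb (target 182.1 lb)
  B2O3: 91.09·0.5623 = 51.22 lb (target 51.22 lb)
Auditing the glass mass value: batch Σ − ignition loss = 2000 lb (the Σ of target masses is 2000 lb; versus the stated basis of 2000 lb — a pure rounding effect).
Adding the batch up: Σ batch = 2073 lb; the LOI term Σ batch·LOI equals 73.43 lb; yield, glass over the total, = 96.46%.

Batch per 2000 lb enamel:
  soda feldspar: 313.1 lb
  rutile: 183.9 lb
  H3BO3: 91.09 lb
  Mg3Si4O10(OH)2: 200.5 lb
  dense soda ash: 36.50 lb
  quartz sand: 1248 lb
Total batch = 2073 lb; LOI loss = 73.43 lb; yield = 96.46%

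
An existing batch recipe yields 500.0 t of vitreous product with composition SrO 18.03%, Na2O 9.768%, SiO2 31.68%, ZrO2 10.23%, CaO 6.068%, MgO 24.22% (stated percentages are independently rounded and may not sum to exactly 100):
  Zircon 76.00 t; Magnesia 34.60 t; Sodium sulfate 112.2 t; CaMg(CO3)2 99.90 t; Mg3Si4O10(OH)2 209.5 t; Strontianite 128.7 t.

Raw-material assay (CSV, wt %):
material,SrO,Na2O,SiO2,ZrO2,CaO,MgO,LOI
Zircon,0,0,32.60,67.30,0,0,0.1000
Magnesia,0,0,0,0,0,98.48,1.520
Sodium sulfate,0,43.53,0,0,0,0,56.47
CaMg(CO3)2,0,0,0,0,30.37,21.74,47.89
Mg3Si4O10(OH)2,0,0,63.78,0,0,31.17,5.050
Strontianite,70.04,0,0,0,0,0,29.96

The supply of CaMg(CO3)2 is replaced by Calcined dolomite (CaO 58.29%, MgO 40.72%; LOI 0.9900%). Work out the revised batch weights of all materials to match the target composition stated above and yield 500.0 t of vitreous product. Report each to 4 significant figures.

Revised batch per 500.0 t vitreous product:
  Zircon: 76.00 t
  Magnesia: 35.14 t
  Sodium sulfate: 112.2 t
  Calcined dolomite: 52.05 t
  Mg3Si4O10(OH)2: 209.5 t
  Strontianite: 128.7 t
Total batch = 613.6 t; LOI loss = 113.6 t

In-progress results are printed (rounded to 4 significant figures) in the printout — all arithmetic carries full float precision at every stage — every reported figure is rounded only once — all derived quantities are recomputed at exact precision (the yield, six oxide percentages, ignition loss, totals, glass mass) from the batch weights on 500.0 t of glass as quoted within the problem or answer text.
Oxide mass targets, per 500.0 t vitreous product:
  SrO: 18.03% × 500.0 = 90.15 t
  Na2O: 9.768% × 500.0 = 48.84 t
  SiO2: 31.68% × 500.0 = 158.4 t
  ZrO2: 10.23% × 500.0 = 51.15 t
  CaO: 6.068% × 500.0 = 30.34 t
  MgO: 24.22% × 500.0 = 121.1 t
A balance pass over the oxides, given the weights on record, under the basis named above (sums match the target masses within answer rounding):
  SrO: 128.7·0.7004 = 90.14 t (target 90.15 t)
  Na2O: 112.2·0.4353 = 48.84 t (target 48.84 t)
  SiO2: 76.00·0.3260 + 209.5·0.6378 = 158.4 t (target 158.4 t)
  ZrO2: 76.00·0.6730 = 51.15 t (target 51.15 t)
  CaO: 52.05·0.5829 = 30.34 t (target 30.34 t)
  MgO: 35.14·0.9848 + 52.05·0.4072 + 209.5·0.3117 = 121.1 t (target 121.1 t)
Glass mass check: total charge less LOI = 500.0 t (the targets, summed, come to 500.0 t; stated basis 500.0 t — gaps are rounding artifacts).
Whole-batch sum: Σ batch = 613.6 t; loss to ignition Σ batch·LOI = 113.6 t; yield: glass divided by total = 81.48%.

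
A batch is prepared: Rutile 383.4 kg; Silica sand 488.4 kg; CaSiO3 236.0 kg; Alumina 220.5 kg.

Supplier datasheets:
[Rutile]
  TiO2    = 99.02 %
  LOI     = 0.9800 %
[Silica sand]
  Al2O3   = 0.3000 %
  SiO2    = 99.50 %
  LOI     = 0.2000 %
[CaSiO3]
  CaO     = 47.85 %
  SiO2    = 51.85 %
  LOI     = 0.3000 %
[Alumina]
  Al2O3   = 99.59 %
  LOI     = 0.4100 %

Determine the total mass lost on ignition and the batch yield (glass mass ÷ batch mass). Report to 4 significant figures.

All arithmetic keeps exact precision at every stage; mid-chain values are shown (rounded to 4 significant digits) as written — a single rounding finalizes each reported result. The derived quantities (net glass mass, the four compositions, ignition loss, totals, yield) are rebuilt from the weighed amounts at 1322 kg of glass at exact precision as quoted within either problem or answer.
Ignition loss by material:
  Rutile: 383.4 × 0.009800 = 3.757 kg
  Silica sand: 488.4 × 0.002000 = 0.9768 kg
  CaSiO3: 236.0 × 0.003000 = 0.7080 kg
  Alumina: 220.5 × 0.004100 = 0.9041 kg
Total LOI = 6.346 kg
Glass = batch − LOI = 1328 − 6.346 = 1322 kg

LOI loss = 6.346 kg; glass = 1322 kg; yield = 99.52%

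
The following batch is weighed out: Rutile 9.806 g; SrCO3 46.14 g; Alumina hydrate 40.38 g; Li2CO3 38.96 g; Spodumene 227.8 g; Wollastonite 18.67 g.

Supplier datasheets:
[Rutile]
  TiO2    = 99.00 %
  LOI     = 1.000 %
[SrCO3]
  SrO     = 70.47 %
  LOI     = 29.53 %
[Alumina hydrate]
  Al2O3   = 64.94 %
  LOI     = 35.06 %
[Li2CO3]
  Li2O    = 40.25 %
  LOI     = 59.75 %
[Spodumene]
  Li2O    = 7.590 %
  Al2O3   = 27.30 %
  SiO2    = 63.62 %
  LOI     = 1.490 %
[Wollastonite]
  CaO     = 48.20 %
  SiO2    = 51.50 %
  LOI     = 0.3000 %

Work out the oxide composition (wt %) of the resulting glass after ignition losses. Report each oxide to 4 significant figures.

All internal work maintains full precision from start to finish — the intermediate values are displayed, with 4-significant-digit rounding, between the steps — exactly one rounding goes into every reported figure — the derived quantities are carried in full float precision (six oxide percentages, ignition loss, yield, the totals, net glass mass) from the weighed amounts at 327.1 g of glass as they appear in question or answer.
Delivered oxide masses:
  Li2O: 38.96·0.4025 + 227.8·0.07590 = 32.97 g
  Al2O3: 40.38·0.6494 + 227.8·0.2730 = 88.41 g
  TiO2: 9.806·0.9900 = 9.708 g
  SrO: 46.14·0.7047 = 32.51 g
  CaO: 18.67·0.4820 = 8.999 g
  SiO2: 227.8·0.6362 + 18.67·0.5150 = 154.5 g
LOI: 9.806·0.01000 + 46.14·0.2953 + 40.38·0.3506 + 38.96·0.5975 + 227.8·0.01490 + 18.67·0.003000 = 54.61 g
The glass mass, total less LOI, = 381.8 − 54.61 = 327.1 g (= the summed oxide contributions)
each wt % is 100 × oxide ÷ glass

Glass mass = 327.1 g (batch 381.8 − LOI 54.61).
Composition: Li2O 10.08%, Al2O3 27.03%, TiO2 2.967%, SrO 9.939%, CaO 2.751%, SiO2 47.24%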